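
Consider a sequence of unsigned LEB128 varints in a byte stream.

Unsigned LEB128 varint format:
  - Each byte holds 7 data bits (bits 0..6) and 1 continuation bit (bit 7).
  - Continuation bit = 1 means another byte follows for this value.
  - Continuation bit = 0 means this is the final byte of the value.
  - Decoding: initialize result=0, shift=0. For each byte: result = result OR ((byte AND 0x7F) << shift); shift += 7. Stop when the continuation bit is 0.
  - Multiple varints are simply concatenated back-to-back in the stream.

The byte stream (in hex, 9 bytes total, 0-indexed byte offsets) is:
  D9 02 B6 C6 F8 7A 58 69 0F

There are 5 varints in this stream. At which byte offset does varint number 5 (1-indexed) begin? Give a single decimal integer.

Answer: 8

Derivation:
  byte[0]=0xD9 cont=1 payload=0x59=89: acc |= 89<<0 -> acc=89 shift=7
  byte[1]=0x02 cont=0 payload=0x02=2: acc |= 2<<7 -> acc=345 shift=14 [end]
Varint 1: bytes[0:2] = D9 02 -> value 345 (2 byte(s))
  byte[2]=0xB6 cont=1 payload=0x36=54: acc |= 54<<0 -> acc=54 shift=7
  byte[3]=0xC6 cont=1 payload=0x46=70: acc |= 70<<7 -> acc=9014 shift=14
  byte[4]=0xF8 cont=1 payload=0x78=120: acc |= 120<<14 -> acc=1975094 shift=21
  byte[5]=0x7A cont=0 payload=0x7A=122: acc |= 122<<21 -> acc=257827638 shift=28 [end]
Varint 2: bytes[2:6] = B6 C6 F8 7A -> value 257827638 (4 byte(s))
  byte[6]=0x58 cont=0 payload=0x58=88: acc |= 88<<0 -> acc=88 shift=7 [end]
Varint 3: bytes[6:7] = 58 -> value 88 (1 byte(s))
  byte[7]=0x69 cont=0 payload=0x69=105: acc |= 105<<0 -> acc=105 shift=7 [end]
Varint 4: bytes[7:8] = 69 -> value 105 (1 byte(s))
  byte[8]=0x0F cont=0 payload=0x0F=15: acc |= 15<<0 -> acc=15 shift=7 [end]
Varint 5: bytes[8:9] = 0F -> value 15 (1 byte(s))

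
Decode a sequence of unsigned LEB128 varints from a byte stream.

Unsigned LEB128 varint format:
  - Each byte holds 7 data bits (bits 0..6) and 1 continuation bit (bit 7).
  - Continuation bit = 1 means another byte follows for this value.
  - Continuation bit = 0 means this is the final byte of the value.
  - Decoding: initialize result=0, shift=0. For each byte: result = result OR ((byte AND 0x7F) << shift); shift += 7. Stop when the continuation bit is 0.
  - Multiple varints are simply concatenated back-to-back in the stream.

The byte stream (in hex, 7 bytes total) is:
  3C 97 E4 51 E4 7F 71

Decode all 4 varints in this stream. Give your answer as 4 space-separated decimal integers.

  byte[0]=0x3C cont=0 payload=0x3C=60: acc |= 60<<0 -> acc=60 shift=7 [end]
Varint 1: bytes[0:1] = 3C -> value 60 (1 byte(s))
  byte[1]=0x97 cont=1 payload=0x17=23: acc |= 23<<0 -> acc=23 shift=7
  byte[2]=0xE4 cont=1 payload=0x64=100: acc |= 100<<7 -> acc=12823 shift=14
  byte[3]=0x51 cont=0 payload=0x51=81: acc |= 81<<14 -> acc=1339927 shift=21 [end]
Varint 2: bytes[1:4] = 97 E4 51 -> value 1339927 (3 byte(s))
  byte[4]=0xE4 cont=1 payload=0x64=100: acc |= 100<<0 -> acc=100 shift=7
  byte[5]=0x7F cont=0 payload=0x7F=127: acc |= 127<<7 -> acc=16356 shift=14 [end]
Varint 3: bytes[4:6] = E4 7F -> value 16356 (2 byte(s))
  byte[6]=0x71 cont=0 payload=0x71=113: acc |= 113<<0 -> acc=113 shift=7 [end]
Varint 4: bytes[6:7] = 71 -> value 113 (1 byte(s))

Answer: 60 1339927 16356 113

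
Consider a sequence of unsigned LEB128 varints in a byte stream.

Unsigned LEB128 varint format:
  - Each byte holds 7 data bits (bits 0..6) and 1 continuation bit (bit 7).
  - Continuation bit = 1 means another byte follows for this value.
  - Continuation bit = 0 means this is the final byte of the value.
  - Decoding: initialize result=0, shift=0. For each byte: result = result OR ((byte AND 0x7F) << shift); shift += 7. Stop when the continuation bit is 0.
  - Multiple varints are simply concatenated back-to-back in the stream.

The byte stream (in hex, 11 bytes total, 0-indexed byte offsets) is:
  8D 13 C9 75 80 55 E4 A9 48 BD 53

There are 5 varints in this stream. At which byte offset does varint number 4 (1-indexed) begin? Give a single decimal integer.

Answer: 6

Derivation:
  byte[0]=0x8D cont=1 payload=0x0D=13: acc |= 13<<0 -> acc=13 shift=7
  byte[1]=0x13 cont=0 payload=0x13=19: acc |= 19<<7 -> acc=2445 shift=14 [end]
Varint 1: bytes[0:2] = 8D 13 -> value 2445 (2 byte(s))
  byte[2]=0xC9 cont=1 payload=0x49=73: acc |= 73<<0 -> acc=73 shift=7
  byte[3]=0x75 cont=0 payload=0x75=117: acc |= 117<<7 -> acc=15049 shift=14 [end]
Varint 2: bytes[2:4] = C9 75 -> value 15049 (2 byte(s))
  byte[4]=0x80 cont=1 payload=0x00=0: acc |= 0<<0 -> acc=0 shift=7
  byte[5]=0x55 cont=0 payload=0x55=85: acc |= 85<<7 -> acc=10880 shift=14 [end]
Varint 3: bytes[4:6] = 80 55 -> value 10880 (2 byte(s))
  byte[6]=0xE4 cont=1 payload=0x64=100: acc |= 100<<0 -> acc=100 shift=7
  byte[7]=0xA9 cont=1 payload=0x29=41: acc |= 41<<7 -> acc=5348 shift=14
  byte[8]=0x48 cont=0 payload=0x48=72: acc |= 72<<14 -> acc=1184996 shift=21 [end]
Varint 4: bytes[6:9] = E4 A9 48 -> value 1184996 (3 byte(s))
  byte[9]=0xBD cont=1 payload=0x3D=61: acc |= 61<<0 -> acc=61 shift=7
  byte[10]=0x53 cont=0 payload=0x53=83: acc |= 83<<7 -> acc=10685 shift=14 [end]
Varint 5: bytes[9:11] = BD 53 -> value 10685 (2 byte(s))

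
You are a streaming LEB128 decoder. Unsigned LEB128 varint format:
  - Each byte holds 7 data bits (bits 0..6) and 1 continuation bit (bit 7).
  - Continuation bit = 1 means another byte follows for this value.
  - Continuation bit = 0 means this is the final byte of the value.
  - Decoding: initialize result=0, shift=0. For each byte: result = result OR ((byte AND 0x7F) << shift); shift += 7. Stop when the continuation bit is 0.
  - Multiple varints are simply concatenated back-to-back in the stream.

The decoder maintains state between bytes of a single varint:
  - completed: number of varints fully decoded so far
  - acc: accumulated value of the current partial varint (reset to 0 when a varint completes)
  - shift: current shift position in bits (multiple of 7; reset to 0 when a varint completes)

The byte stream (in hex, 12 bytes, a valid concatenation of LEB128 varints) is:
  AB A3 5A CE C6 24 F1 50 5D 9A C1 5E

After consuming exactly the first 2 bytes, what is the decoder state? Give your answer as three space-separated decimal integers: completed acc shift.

byte[0]=0xAB cont=1 payload=0x2B: acc |= 43<<0 -> completed=0 acc=43 shift=7
byte[1]=0xA3 cont=1 payload=0x23: acc |= 35<<7 -> completed=0 acc=4523 shift=14

Answer: 0 4523 14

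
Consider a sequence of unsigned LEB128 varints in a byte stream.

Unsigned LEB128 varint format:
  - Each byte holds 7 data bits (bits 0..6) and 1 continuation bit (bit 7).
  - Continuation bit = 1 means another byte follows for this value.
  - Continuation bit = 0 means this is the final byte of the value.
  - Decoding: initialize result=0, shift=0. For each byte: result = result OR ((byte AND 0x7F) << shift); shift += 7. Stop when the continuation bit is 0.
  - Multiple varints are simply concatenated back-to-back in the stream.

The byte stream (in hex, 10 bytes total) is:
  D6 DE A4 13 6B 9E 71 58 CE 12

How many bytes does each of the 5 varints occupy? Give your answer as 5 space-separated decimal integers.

Answer: 4 1 2 1 2

Derivation:
  byte[0]=0xD6 cont=1 payload=0x56=86: acc |= 86<<0 -> acc=86 shift=7
  byte[1]=0xDE cont=1 payload=0x5E=94: acc |= 94<<7 -> acc=12118 shift=14
  byte[2]=0xA4 cont=1 payload=0x24=36: acc |= 36<<14 -> acc=601942 shift=21
  byte[3]=0x13 cont=0 payload=0x13=19: acc |= 19<<21 -> acc=40447830 shift=28 [end]
Varint 1: bytes[0:4] = D6 DE A4 13 -> value 40447830 (4 byte(s))
  byte[4]=0x6B cont=0 payload=0x6B=107: acc |= 107<<0 -> acc=107 shift=7 [end]
Varint 2: bytes[4:5] = 6B -> value 107 (1 byte(s))
  byte[5]=0x9E cont=1 payload=0x1E=30: acc |= 30<<0 -> acc=30 shift=7
  byte[6]=0x71 cont=0 payload=0x71=113: acc |= 113<<7 -> acc=14494 shift=14 [end]
Varint 3: bytes[5:7] = 9E 71 -> value 14494 (2 byte(s))
  byte[7]=0x58 cont=0 payload=0x58=88: acc |= 88<<0 -> acc=88 shift=7 [end]
Varint 4: bytes[7:8] = 58 -> value 88 (1 byte(s))
  byte[8]=0xCE cont=1 payload=0x4E=78: acc |= 78<<0 -> acc=78 shift=7
  byte[9]=0x12 cont=0 payload=0x12=18: acc |= 18<<7 -> acc=2382 shift=14 [end]
Varint 5: bytes[8:10] = CE 12 -> value 2382 (2 byte(s))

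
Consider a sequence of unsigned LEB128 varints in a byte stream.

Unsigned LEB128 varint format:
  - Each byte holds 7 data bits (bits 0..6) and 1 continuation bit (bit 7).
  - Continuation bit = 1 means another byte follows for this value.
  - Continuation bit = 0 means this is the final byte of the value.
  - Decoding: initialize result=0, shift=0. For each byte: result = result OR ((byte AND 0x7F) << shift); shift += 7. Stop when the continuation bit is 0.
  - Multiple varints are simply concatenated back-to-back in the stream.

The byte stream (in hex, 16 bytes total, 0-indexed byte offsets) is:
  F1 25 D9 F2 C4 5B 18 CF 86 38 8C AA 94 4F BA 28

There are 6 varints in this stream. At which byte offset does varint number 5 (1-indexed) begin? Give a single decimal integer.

Answer: 10

Derivation:
  byte[0]=0xF1 cont=1 payload=0x71=113: acc |= 113<<0 -> acc=113 shift=7
  byte[1]=0x25 cont=0 payload=0x25=37: acc |= 37<<7 -> acc=4849 shift=14 [end]
Varint 1: bytes[0:2] = F1 25 -> value 4849 (2 byte(s))
  byte[2]=0xD9 cont=1 payload=0x59=89: acc |= 89<<0 -> acc=89 shift=7
  byte[3]=0xF2 cont=1 payload=0x72=114: acc |= 114<<7 -> acc=14681 shift=14
  byte[4]=0xC4 cont=1 payload=0x44=68: acc |= 68<<14 -> acc=1128793 shift=21
  byte[5]=0x5B cont=0 payload=0x5B=91: acc |= 91<<21 -> acc=191969625 shift=28 [end]
Varint 2: bytes[2:6] = D9 F2 C4 5B -> value 191969625 (4 byte(s))
  byte[6]=0x18 cont=0 payload=0x18=24: acc |= 24<<0 -> acc=24 shift=7 [end]
Varint 3: bytes[6:7] = 18 -> value 24 (1 byte(s))
  byte[7]=0xCF cont=1 payload=0x4F=79: acc |= 79<<0 -> acc=79 shift=7
  byte[8]=0x86 cont=1 payload=0x06=6: acc |= 6<<7 -> acc=847 shift=14
  byte[9]=0x38 cont=0 payload=0x38=56: acc |= 56<<14 -> acc=918351 shift=21 [end]
Varint 4: bytes[7:10] = CF 86 38 -> value 918351 (3 byte(s))
  byte[10]=0x8C cont=1 payload=0x0C=12: acc |= 12<<0 -> acc=12 shift=7
  byte[11]=0xAA cont=1 payload=0x2A=42: acc |= 42<<7 -> acc=5388 shift=14
  byte[12]=0x94 cont=1 payload=0x14=20: acc |= 20<<14 -> acc=333068 shift=21
  byte[13]=0x4F cont=0 payload=0x4F=79: acc |= 79<<21 -> acc=166008076 shift=28 [end]
Varint 5: bytes[10:14] = 8C AA 94 4F -> value 166008076 (4 byte(s))
  byte[14]=0xBA cont=1 payload=0x3A=58: acc |= 58<<0 -> acc=58 shift=7
  byte[15]=0x28 cont=0 payload=0x28=40: acc |= 40<<7 -> acc=5178 shift=14 [end]
Varint 6: bytes[14:16] = BA 28 -> value 5178 (2 byte(s))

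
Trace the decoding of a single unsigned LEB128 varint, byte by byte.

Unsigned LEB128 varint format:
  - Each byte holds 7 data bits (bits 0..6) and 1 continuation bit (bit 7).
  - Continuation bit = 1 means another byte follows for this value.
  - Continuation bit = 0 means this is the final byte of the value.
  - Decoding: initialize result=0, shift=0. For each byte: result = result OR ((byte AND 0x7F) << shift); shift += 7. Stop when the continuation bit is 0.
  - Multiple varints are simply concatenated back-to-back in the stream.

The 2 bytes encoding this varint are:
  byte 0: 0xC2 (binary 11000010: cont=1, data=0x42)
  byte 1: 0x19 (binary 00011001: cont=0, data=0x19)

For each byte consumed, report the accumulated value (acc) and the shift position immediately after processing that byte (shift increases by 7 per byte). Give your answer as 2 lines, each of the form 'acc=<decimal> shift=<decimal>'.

Answer: acc=66 shift=7
acc=3266 shift=14

Derivation:
byte 0=0xC2: payload=0x42=66, contrib = 66<<0 = 66; acc -> 66, shift -> 7
byte 1=0x19: payload=0x19=25, contrib = 25<<7 = 3200; acc -> 3266, shift -> 14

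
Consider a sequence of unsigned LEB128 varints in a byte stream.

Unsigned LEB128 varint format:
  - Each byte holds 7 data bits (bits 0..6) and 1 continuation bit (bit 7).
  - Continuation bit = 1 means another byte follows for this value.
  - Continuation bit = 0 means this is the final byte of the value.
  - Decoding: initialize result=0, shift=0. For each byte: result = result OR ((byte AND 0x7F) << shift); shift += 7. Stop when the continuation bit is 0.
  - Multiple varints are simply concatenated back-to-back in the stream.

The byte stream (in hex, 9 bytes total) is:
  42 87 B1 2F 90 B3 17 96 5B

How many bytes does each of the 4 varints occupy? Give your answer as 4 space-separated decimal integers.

Answer: 1 3 3 2

Derivation:
  byte[0]=0x42 cont=0 payload=0x42=66: acc |= 66<<0 -> acc=66 shift=7 [end]
Varint 1: bytes[0:1] = 42 -> value 66 (1 byte(s))
  byte[1]=0x87 cont=1 payload=0x07=7: acc |= 7<<0 -> acc=7 shift=7
  byte[2]=0xB1 cont=1 payload=0x31=49: acc |= 49<<7 -> acc=6279 shift=14
  byte[3]=0x2F cont=0 payload=0x2F=47: acc |= 47<<14 -> acc=776327 shift=21 [end]
Varint 2: bytes[1:4] = 87 B1 2F -> value 776327 (3 byte(s))
  byte[4]=0x90 cont=1 payload=0x10=16: acc |= 16<<0 -> acc=16 shift=7
  byte[5]=0xB3 cont=1 payload=0x33=51: acc |= 51<<7 -> acc=6544 shift=14
  byte[6]=0x17 cont=0 payload=0x17=23: acc |= 23<<14 -> acc=383376 shift=21 [end]
Varint 3: bytes[4:7] = 90 B3 17 -> value 383376 (3 byte(s))
  byte[7]=0x96 cont=1 payload=0x16=22: acc |= 22<<0 -> acc=22 shift=7
  byte[8]=0x5B cont=0 payload=0x5B=91: acc |= 91<<7 -> acc=11670 shift=14 [end]
Varint 4: bytes[7:9] = 96 5B -> value 11670 (2 byte(s))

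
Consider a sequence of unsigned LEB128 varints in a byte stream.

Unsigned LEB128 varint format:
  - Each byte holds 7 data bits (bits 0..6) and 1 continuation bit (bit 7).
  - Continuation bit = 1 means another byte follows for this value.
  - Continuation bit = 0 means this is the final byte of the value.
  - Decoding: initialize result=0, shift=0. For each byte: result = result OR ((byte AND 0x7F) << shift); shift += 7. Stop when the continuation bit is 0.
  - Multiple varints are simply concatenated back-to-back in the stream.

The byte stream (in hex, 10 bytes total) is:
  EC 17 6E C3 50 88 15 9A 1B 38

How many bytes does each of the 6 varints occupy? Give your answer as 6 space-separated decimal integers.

Answer: 2 1 2 2 2 1

Derivation:
  byte[0]=0xEC cont=1 payload=0x6C=108: acc |= 108<<0 -> acc=108 shift=7
  byte[1]=0x17 cont=0 payload=0x17=23: acc |= 23<<7 -> acc=3052 shift=14 [end]
Varint 1: bytes[0:2] = EC 17 -> value 3052 (2 byte(s))
  byte[2]=0x6E cont=0 payload=0x6E=110: acc |= 110<<0 -> acc=110 shift=7 [end]
Varint 2: bytes[2:3] = 6E -> value 110 (1 byte(s))
  byte[3]=0xC3 cont=1 payload=0x43=67: acc |= 67<<0 -> acc=67 shift=7
  byte[4]=0x50 cont=0 payload=0x50=80: acc |= 80<<7 -> acc=10307 shift=14 [end]
Varint 3: bytes[3:5] = C3 50 -> value 10307 (2 byte(s))
  byte[5]=0x88 cont=1 payload=0x08=8: acc |= 8<<0 -> acc=8 shift=7
  byte[6]=0x15 cont=0 payload=0x15=21: acc |= 21<<7 -> acc=2696 shift=14 [end]
Varint 4: bytes[5:7] = 88 15 -> value 2696 (2 byte(s))
  byte[7]=0x9A cont=1 payload=0x1A=26: acc |= 26<<0 -> acc=26 shift=7
  byte[8]=0x1B cont=0 payload=0x1B=27: acc |= 27<<7 -> acc=3482 shift=14 [end]
Varint 5: bytes[7:9] = 9A 1B -> value 3482 (2 byte(s))
  byte[9]=0x38 cont=0 payload=0x38=56: acc |= 56<<0 -> acc=56 shift=7 [end]
Varint 6: bytes[9:10] = 38 -> value 56 (1 byte(s))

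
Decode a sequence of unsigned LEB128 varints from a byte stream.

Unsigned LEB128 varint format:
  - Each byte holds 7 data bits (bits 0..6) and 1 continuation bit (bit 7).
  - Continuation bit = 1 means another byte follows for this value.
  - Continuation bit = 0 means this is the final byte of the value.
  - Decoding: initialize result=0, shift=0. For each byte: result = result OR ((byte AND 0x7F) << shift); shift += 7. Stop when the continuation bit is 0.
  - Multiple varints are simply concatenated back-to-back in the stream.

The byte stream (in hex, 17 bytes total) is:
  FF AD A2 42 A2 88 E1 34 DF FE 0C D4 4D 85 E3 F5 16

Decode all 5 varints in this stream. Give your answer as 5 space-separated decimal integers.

Answer: 138974975 110642210 212831 9940 48066949

Derivation:
  byte[0]=0xFF cont=1 payload=0x7F=127: acc |= 127<<0 -> acc=127 shift=7
  byte[1]=0xAD cont=1 payload=0x2D=45: acc |= 45<<7 -> acc=5887 shift=14
  byte[2]=0xA2 cont=1 payload=0x22=34: acc |= 34<<14 -> acc=562943 shift=21
  byte[3]=0x42 cont=0 payload=0x42=66: acc |= 66<<21 -> acc=138974975 shift=28 [end]
Varint 1: bytes[0:4] = FF AD A2 42 -> value 138974975 (4 byte(s))
  byte[4]=0xA2 cont=1 payload=0x22=34: acc |= 34<<0 -> acc=34 shift=7
  byte[5]=0x88 cont=1 payload=0x08=8: acc |= 8<<7 -> acc=1058 shift=14
  byte[6]=0xE1 cont=1 payload=0x61=97: acc |= 97<<14 -> acc=1590306 shift=21
  byte[7]=0x34 cont=0 payload=0x34=52: acc |= 52<<21 -> acc=110642210 shift=28 [end]
Varint 2: bytes[4:8] = A2 88 E1 34 -> value 110642210 (4 byte(s))
  byte[8]=0xDF cont=1 payload=0x5F=95: acc |= 95<<0 -> acc=95 shift=7
  byte[9]=0xFE cont=1 payload=0x7E=126: acc |= 126<<7 -> acc=16223 shift=14
  byte[10]=0x0C cont=0 payload=0x0C=12: acc |= 12<<14 -> acc=212831 shift=21 [end]
Varint 3: bytes[8:11] = DF FE 0C -> value 212831 (3 byte(s))
  byte[11]=0xD4 cont=1 payload=0x54=84: acc |= 84<<0 -> acc=84 shift=7
  byte[12]=0x4D cont=0 payload=0x4D=77: acc |= 77<<7 -> acc=9940 shift=14 [end]
Varint 4: bytes[11:13] = D4 4D -> value 9940 (2 byte(s))
  byte[13]=0x85 cont=1 payload=0x05=5: acc |= 5<<0 -> acc=5 shift=7
  byte[14]=0xE3 cont=1 payload=0x63=99: acc |= 99<<7 -> acc=12677 shift=14
  byte[15]=0xF5 cont=1 payload=0x75=117: acc |= 117<<14 -> acc=1929605 shift=21
  byte[16]=0x16 cont=0 payload=0x16=22: acc |= 22<<21 -> acc=48066949 shift=28 [end]
Varint 5: bytes[13:17] = 85 E3 F5 16 -> value 48066949 (4 byte(s))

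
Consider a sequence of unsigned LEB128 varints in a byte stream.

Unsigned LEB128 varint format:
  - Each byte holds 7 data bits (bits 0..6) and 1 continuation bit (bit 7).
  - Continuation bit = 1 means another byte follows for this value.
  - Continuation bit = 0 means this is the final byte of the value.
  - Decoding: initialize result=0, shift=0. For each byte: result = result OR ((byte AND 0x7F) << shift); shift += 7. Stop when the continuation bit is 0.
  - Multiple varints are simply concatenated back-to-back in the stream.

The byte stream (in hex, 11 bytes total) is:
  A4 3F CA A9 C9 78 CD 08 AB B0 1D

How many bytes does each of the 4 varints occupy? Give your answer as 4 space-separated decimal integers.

  byte[0]=0xA4 cont=1 payload=0x24=36: acc |= 36<<0 -> acc=36 shift=7
  byte[1]=0x3F cont=0 payload=0x3F=63: acc |= 63<<7 -> acc=8100 shift=14 [end]
Varint 1: bytes[0:2] = A4 3F -> value 8100 (2 byte(s))
  byte[2]=0xCA cont=1 payload=0x4A=74: acc |= 74<<0 -> acc=74 shift=7
  byte[3]=0xA9 cont=1 payload=0x29=41: acc |= 41<<7 -> acc=5322 shift=14
  byte[4]=0xC9 cont=1 payload=0x49=73: acc |= 73<<14 -> acc=1201354 shift=21
  byte[5]=0x78 cont=0 payload=0x78=120: acc |= 120<<21 -> acc=252859594 shift=28 [end]
Varint 2: bytes[2:6] = CA A9 C9 78 -> value 252859594 (4 byte(s))
  byte[6]=0xCD cont=1 payload=0x4D=77: acc |= 77<<0 -> acc=77 shift=7
  byte[7]=0x08 cont=0 payload=0x08=8: acc |= 8<<7 -> acc=1101 shift=14 [end]
Varint 3: bytes[6:8] = CD 08 -> value 1101 (2 byte(s))
  byte[8]=0xAB cont=1 payload=0x2B=43: acc |= 43<<0 -> acc=43 shift=7
  byte[9]=0xB0 cont=1 payload=0x30=48: acc |= 48<<7 -> acc=6187 shift=14
  byte[10]=0x1D cont=0 payload=0x1D=29: acc |= 29<<14 -> acc=481323 shift=21 [end]
Varint 4: bytes[8:11] = AB B0 1D -> value 481323 (3 byte(s))

Answer: 2 4 2 3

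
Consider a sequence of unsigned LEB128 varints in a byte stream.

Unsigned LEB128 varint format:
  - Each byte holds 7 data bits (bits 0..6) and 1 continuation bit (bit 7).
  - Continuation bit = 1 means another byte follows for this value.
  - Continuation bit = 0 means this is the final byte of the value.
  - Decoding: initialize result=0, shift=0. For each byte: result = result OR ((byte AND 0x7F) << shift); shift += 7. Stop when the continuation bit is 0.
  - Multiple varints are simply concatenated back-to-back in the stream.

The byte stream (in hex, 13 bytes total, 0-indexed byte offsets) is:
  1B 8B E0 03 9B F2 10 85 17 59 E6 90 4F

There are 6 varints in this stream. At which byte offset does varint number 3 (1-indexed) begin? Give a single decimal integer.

Answer: 4

Derivation:
  byte[0]=0x1B cont=0 payload=0x1B=27: acc |= 27<<0 -> acc=27 shift=7 [end]
Varint 1: bytes[0:1] = 1B -> value 27 (1 byte(s))
  byte[1]=0x8B cont=1 payload=0x0B=11: acc |= 11<<0 -> acc=11 shift=7
  byte[2]=0xE0 cont=1 payload=0x60=96: acc |= 96<<7 -> acc=12299 shift=14
  byte[3]=0x03 cont=0 payload=0x03=3: acc |= 3<<14 -> acc=61451 shift=21 [end]
Varint 2: bytes[1:4] = 8B E0 03 -> value 61451 (3 byte(s))
  byte[4]=0x9B cont=1 payload=0x1B=27: acc |= 27<<0 -> acc=27 shift=7
  byte[5]=0xF2 cont=1 payload=0x72=114: acc |= 114<<7 -> acc=14619 shift=14
  byte[6]=0x10 cont=0 payload=0x10=16: acc |= 16<<14 -> acc=276763 shift=21 [end]
Varint 3: bytes[4:7] = 9B F2 10 -> value 276763 (3 byte(s))
  byte[7]=0x85 cont=1 payload=0x05=5: acc |= 5<<0 -> acc=5 shift=7
  byte[8]=0x17 cont=0 payload=0x17=23: acc |= 23<<7 -> acc=2949 shift=14 [end]
Varint 4: bytes[7:9] = 85 17 -> value 2949 (2 byte(s))
  byte[9]=0x59 cont=0 payload=0x59=89: acc |= 89<<0 -> acc=89 shift=7 [end]
Varint 5: bytes[9:10] = 59 -> value 89 (1 byte(s))
  byte[10]=0xE6 cont=1 payload=0x66=102: acc |= 102<<0 -> acc=102 shift=7
  byte[11]=0x90 cont=1 payload=0x10=16: acc |= 16<<7 -> acc=2150 shift=14
  byte[12]=0x4F cont=0 payload=0x4F=79: acc |= 79<<14 -> acc=1296486 shift=21 [end]
Varint 6: bytes[10:13] = E6 90 4F -> value 1296486 (3 byte(s))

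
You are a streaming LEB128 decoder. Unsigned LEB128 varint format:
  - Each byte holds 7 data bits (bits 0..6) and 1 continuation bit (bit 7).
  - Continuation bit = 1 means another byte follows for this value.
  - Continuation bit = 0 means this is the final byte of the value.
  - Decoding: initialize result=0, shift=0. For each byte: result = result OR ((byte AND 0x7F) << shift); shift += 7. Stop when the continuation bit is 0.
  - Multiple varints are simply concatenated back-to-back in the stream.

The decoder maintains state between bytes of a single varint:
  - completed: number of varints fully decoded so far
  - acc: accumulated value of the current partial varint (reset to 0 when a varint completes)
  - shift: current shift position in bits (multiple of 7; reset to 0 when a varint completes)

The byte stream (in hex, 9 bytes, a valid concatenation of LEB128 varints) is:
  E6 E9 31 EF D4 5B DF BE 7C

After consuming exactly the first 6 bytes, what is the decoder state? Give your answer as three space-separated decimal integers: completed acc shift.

byte[0]=0xE6 cont=1 payload=0x66: acc |= 102<<0 -> completed=0 acc=102 shift=7
byte[1]=0xE9 cont=1 payload=0x69: acc |= 105<<7 -> completed=0 acc=13542 shift=14
byte[2]=0x31 cont=0 payload=0x31: varint #1 complete (value=816358); reset -> completed=1 acc=0 shift=0
byte[3]=0xEF cont=1 payload=0x6F: acc |= 111<<0 -> completed=1 acc=111 shift=7
byte[4]=0xD4 cont=1 payload=0x54: acc |= 84<<7 -> completed=1 acc=10863 shift=14
byte[5]=0x5B cont=0 payload=0x5B: varint #2 complete (value=1501807); reset -> completed=2 acc=0 shift=0

Answer: 2 0 0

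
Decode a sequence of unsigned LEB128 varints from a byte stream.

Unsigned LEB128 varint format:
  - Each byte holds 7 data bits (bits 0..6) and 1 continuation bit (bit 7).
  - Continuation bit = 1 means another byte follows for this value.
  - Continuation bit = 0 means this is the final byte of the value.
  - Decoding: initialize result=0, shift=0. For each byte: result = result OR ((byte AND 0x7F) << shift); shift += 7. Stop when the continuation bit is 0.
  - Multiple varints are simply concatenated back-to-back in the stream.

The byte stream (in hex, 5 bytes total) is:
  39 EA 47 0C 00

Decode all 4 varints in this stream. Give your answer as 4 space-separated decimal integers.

  byte[0]=0x39 cont=0 payload=0x39=57: acc |= 57<<0 -> acc=57 shift=7 [end]
Varint 1: bytes[0:1] = 39 -> value 57 (1 byte(s))
  byte[1]=0xEA cont=1 payload=0x6A=106: acc |= 106<<0 -> acc=106 shift=7
  byte[2]=0x47 cont=0 payload=0x47=71: acc |= 71<<7 -> acc=9194 shift=14 [end]
Varint 2: bytes[1:3] = EA 47 -> value 9194 (2 byte(s))
  byte[3]=0x0C cont=0 payload=0x0C=12: acc |= 12<<0 -> acc=12 shift=7 [end]
Varint 3: bytes[3:4] = 0C -> value 12 (1 byte(s))
  byte[4]=0x00 cont=0 payload=0x00=0: acc |= 0<<0 -> acc=0 shift=7 [end]
Varint 4: bytes[4:5] = 00 -> value 0 (1 byte(s))

Answer: 57 9194 12 0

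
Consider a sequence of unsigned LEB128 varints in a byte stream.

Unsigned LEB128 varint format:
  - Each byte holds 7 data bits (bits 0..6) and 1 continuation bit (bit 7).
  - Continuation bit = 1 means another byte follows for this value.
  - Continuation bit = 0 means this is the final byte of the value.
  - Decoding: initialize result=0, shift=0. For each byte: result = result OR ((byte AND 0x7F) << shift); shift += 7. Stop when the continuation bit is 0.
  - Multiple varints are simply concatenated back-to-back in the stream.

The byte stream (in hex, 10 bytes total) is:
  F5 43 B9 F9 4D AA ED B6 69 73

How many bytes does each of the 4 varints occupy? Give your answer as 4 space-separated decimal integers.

  byte[0]=0xF5 cont=1 payload=0x75=117: acc |= 117<<0 -> acc=117 shift=7
  byte[1]=0x43 cont=0 payload=0x43=67: acc |= 67<<7 -> acc=8693 shift=14 [end]
Varint 1: bytes[0:2] = F5 43 -> value 8693 (2 byte(s))
  byte[2]=0xB9 cont=1 payload=0x39=57: acc |= 57<<0 -> acc=57 shift=7
  byte[3]=0xF9 cont=1 payload=0x79=121: acc |= 121<<7 -> acc=15545 shift=14
  byte[4]=0x4D cont=0 payload=0x4D=77: acc |= 77<<14 -> acc=1277113 shift=21 [end]
Varint 2: bytes[2:5] = B9 F9 4D -> value 1277113 (3 byte(s))
  byte[5]=0xAA cont=1 payload=0x2A=42: acc |= 42<<0 -> acc=42 shift=7
  byte[6]=0xED cont=1 payload=0x6D=109: acc |= 109<<7 -> acc=13994 shift=14
  byte[7]=0xB6 cont=1 payload=0x36=54: acc |= 54<<14 -> acc=898730 shift=21
  byte[8]=0x69 cont=0 payload=0x69=105: acc |= 105<<21 -> acc=221099690 shift=28 [end]
Varint 3: bytes[5:9] = AA ED B6 69 -> value 221099690 (4 byte(s))
  byte[9]=0x73 cont=0 payload=0x73=115: acc |= 115<<0 -> acc=115 shift=7 [end]
Varint 4: bytes[9:10] = 73 -> value 115 (1 byte(s))

Answer: 2 3 4 1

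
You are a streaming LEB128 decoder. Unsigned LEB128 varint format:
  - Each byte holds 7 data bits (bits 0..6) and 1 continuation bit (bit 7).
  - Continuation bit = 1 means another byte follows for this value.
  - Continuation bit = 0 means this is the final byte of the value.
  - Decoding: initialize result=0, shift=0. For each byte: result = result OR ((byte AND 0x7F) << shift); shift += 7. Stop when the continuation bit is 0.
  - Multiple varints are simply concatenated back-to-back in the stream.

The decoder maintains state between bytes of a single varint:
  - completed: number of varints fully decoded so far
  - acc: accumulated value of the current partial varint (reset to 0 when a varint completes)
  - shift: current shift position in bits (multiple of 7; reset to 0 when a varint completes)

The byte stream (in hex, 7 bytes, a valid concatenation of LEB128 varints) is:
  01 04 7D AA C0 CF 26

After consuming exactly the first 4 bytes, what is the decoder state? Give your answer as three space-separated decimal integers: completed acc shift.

byte[0]=0x01 cont=0 payload=0x01: varint #1 complete (value=1); reset -> completed=1 acc=0 shift=0
byte[1]=0x04 cont=0 payload=0x04: varint #2 complete (value=4); reset -> completed=2 acc=0 shift=0
byte[2]=0x7D cont=0 payload=0x7D: varint #3 complete (value=125); reset -> completed=3 acc=0 shift=0
byte[3]=0xAA cont=1 payload=0x2A: acc |= 42<<0 -> completed=3 acc=42 shift=7

Answer: 3 42 7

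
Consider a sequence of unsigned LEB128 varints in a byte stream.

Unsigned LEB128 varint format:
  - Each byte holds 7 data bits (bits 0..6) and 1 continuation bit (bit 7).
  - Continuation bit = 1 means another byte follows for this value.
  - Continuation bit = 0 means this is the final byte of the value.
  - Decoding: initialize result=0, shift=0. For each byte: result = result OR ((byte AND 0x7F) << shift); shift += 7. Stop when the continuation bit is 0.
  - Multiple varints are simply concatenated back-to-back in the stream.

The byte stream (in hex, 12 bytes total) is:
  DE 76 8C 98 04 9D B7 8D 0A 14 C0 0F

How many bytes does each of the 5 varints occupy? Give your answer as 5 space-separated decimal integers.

  byte[0]=0xDE cont=1 payload=0x5E=94: acc |= 94<<0 -> acc=94 shift=7
  byte[1]=0x76 cont=0 payload=0x76=118: acc |= 118<<7 -> acc=15198 shift=14 [end]
Varint 1: bytes[0:2] = DE 76 -> value 15198 (2 byte(s))
  byte[2]=0x8C cont=1 payload=0x0C=12: acc |= 12<<0 -> acc=12 shift=7
  byte[3]=0x98 cont=1 payload=0x18=24: acc |= 24<<7 -> acc=3084 shift=14
  byte[4]=0x04 cont=0 payload=0x04=4: acc |= 4<<14 -> acc=68620 shift=21 [end]
Varint 2: bytes[2:5] = 8C 98 04 -> value 68620 (3 byte(s))
  byte[5]=0x9D cont=1 payload=0x1D=29: acc |= 29<<0 -> acc=29 shift=7
  byte[6]=0xB7 cont=1 payload=0x37=55: acc |= 55<<7 -> acc=7069 shift=14
  byte[7]=0x8D cont=1 payload=0x0D=13: acc |= 13<<14 -> acc=220061 shift=21
  byte[8]=0x0A cont=0 payload=0x0A=10: acc |= 10<<21 -> acc=21191581 shift=28 [end]
Varint 3: bytes[5:9] = 9D B7 8D 0A -> value 21191581 (4 byte(s))
  byte[9]=0x14 cont=0 payload=0x14=20: acc |= 20<<0 -> acc=20 shift=7 [end]
Varint 4: bytes[9:10] = 14 -> value 20 (1 byte(s))
  byte[10]=0xC0 cont=1 payload=0x40=64: acc |= 64<<0 -> acc=64 shift=7
  byte[11]=0x0F cont=0 payload=0x0F=15: acc |= 15<<7 -> acc=1984 shift=14 [end]
Varint 5: bytes[10:12] = C0 0F -> value 1984 (2 byte(s))

Answer: 2 3 4 1 2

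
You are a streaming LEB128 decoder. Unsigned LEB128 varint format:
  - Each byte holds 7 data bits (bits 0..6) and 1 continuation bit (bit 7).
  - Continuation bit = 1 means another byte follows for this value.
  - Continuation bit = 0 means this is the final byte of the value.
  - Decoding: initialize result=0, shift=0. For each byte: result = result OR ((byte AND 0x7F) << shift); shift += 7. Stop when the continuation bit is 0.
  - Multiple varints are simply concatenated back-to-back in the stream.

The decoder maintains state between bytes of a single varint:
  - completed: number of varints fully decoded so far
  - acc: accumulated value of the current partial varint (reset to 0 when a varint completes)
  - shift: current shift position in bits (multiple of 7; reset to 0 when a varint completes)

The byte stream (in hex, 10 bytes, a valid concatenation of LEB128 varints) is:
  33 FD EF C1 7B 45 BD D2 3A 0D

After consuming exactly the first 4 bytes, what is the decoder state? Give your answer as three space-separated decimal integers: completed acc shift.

byte[0]=0x33 cont=0 payload=0x33: varint #1 complete (value=51); reset -> completed=1 acc=0 shift=0
byte[1]=0xFD cont=1 payload=0x7D: acc |= 125<<0 -> completed=1 acc=125 shift=7
byte[2]=0xEF cont=1 payload=0x6F: acc |= 111<<7 -> completed=1 acc=14333 shift=14
byte[3]=0xC1 cont=1 payload=0x41: acc |= 65<<14 -> completed=1 acc=1079293 shift=21

Answer: 1 1079293 21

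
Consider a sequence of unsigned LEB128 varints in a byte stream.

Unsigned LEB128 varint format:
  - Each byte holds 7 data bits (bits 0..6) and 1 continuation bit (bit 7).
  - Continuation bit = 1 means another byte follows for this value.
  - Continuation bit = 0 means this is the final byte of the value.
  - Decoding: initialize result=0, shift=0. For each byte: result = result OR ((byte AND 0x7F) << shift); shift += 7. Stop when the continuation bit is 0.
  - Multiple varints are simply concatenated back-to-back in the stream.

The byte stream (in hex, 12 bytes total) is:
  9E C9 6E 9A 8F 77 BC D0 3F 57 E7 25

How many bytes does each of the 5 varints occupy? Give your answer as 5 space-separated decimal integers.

Answer: 3 3 3 1 2

Derivation:
  byte[0]=0x9E cont=1 payload=0x1E=30: acc |= 30<<0 -> acc=30 shift=7
  byte[1]=0xC9 cont=1 payload=0x49=73: acc |= 73<<7 -> acc=9374 shift=14
  byte[2]=0x6E cont=0 payload=0x6E=110: acc |= 110<<14 -> acc=1811614 shift=21 [end]
Varint 1: bytes[0:3] = 9E C9 6E -> value 1811614 (3 byte(s))
  byte[3]=0x9A cont=1 payload=0x1A=26: acc |= 26<<0 -> acc=26 shift=7
  byte[4]=0x8F cont=1 payload=0x0F=15: acc |= 15<<7 -> acc=1946 shift=14
  byte[5]=0x77 cont=0 payload=0x77=119: acc |= 119<<14 -> acc=1951642 shift=21 [end]
Varint 2: bytes[3:6] = 9A 8F 77 -> value 1951642 (3 byte(s))
  byte[6]=0xBC cont=1 payload=0x3C=60: acc |= 60<<0 -> acc=60 shift=7
  byte[7]=0xD0 cont=1 payload=0x50=80: acc |= 80<<7 -> acc=10300 shift=14
  byte[8]=0x3F cont=0 payload=0x3F=63: acc |= 63<<14 -> acc=1042492 shift=21 [end]
Varint 3: bytes[6:9] = BC D0 3F -> value 1042492 (3 byte(s))
  byte[9]=0x57 cont=0 payload=0x57=87: acc |= 87<<0 -> acc=87 shift=7 [end]
Varint 4: bytes[9:10] = 57 -> value 87 (1 byte(s))
  byte[10]=0xE7 cont=1 payload=0x67=103: acc |= 103<<0 -> acc=103 shift=7
  byte[11]=0x25 cont=0 payload=0x25=37: acc |= 37<<7 -> acc=4839 shift=14 [end]
Varint 5: bytes[10:12] = E7 25 -> value 4839 (2 byte(s))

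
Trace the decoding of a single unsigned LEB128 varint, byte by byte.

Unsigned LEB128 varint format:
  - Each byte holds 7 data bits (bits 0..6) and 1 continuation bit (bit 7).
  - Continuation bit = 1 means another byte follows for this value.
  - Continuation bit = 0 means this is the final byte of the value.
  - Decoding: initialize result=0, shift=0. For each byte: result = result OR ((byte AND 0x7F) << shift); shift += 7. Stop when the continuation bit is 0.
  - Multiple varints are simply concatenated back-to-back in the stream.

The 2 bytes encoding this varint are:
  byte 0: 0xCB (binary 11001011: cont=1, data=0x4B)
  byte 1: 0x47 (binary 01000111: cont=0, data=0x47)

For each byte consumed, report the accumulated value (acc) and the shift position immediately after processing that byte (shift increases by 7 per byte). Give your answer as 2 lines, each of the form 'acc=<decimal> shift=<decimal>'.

Answer: acc=75 shift=7
acc=9163 shift=14

Derivation:
byte 0=0xCB: payload=0x4B=75, contrib = 75<<0 = 75; acc -> 75, shift -> 7
byte 1=0x47: payload=0x47=71, contrib = 71<<7 = 9088; acc -> 9163, shift -> 14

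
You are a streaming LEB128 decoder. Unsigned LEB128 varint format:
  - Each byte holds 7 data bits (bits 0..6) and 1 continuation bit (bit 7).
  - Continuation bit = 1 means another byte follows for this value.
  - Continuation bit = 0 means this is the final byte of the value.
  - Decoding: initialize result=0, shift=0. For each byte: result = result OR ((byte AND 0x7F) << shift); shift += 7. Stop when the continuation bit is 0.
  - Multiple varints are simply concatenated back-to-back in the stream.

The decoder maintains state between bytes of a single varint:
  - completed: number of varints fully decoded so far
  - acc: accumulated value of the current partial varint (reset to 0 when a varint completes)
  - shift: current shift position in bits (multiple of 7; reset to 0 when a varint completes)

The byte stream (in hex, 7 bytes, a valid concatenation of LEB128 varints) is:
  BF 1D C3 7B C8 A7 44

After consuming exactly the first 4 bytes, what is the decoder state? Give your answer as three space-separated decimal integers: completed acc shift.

byte[0]=0xBF cont=1 payload=0x3F: acc |= 63<<0 -> completed=0 acc=63 shift=7
byte[1]=0x1D cont=0 payload=0x1D: varint #1 complete (value=3775); reset -> completed=1 acc=0 shift=0
byte[2]=0xC3 cont=1 payload=0x43: acc |= 67<<0 -> completed=1 acc=67 shift=7
byte[3]=0x7B cont=0 payload=0x7B: varint #2 complete (value=15811); reset -> completed=2 acc=0 shift=0

Answer: 2 0 0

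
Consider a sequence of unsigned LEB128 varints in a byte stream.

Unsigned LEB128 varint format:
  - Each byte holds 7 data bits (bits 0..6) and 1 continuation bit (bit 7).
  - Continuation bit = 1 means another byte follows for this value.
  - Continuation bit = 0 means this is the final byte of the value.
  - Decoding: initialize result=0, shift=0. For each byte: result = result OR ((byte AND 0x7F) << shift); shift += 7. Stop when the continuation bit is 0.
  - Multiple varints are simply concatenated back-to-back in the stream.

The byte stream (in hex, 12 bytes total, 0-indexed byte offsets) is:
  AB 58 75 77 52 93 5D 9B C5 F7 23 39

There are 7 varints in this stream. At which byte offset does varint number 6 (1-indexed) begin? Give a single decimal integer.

Answer: 7

Derivation:
  byte[0]=0xAB cont=1 payload=0x2B=43: acc |= 43<<0 -> acc=43 shift=7
  byte[1]=0x58 cont=0 payload=0x58=88: acc |= 88<<7 -> acc=11307 shift=14 [end]
Varint 1: bytes[0:2] = AB 58 -> value 11307 (2 byte(s))
  byte[2]=0x75 cont=0 payload=0x75=117: acc |= 117<<0 -> acc=117 shift=7 [end]
Varint 2: bytes[2:3] = 75 -> value 117 (1 byte(s))
  byte[3]=0x77 cont=0 payload=0x77=119: acc |= 119<<0 -> acc=119 shift=7 [end]
Varint 3: bytes[3:4] = 77 -> value 119 (1 byte(s))
  byte[4]=0x52 cont=0 payload=0x52=82: acc |= 82<<0 -> acc=82 shift=7 [end]
Varint 4: bytes[4:5] = 52 -> value 82 (1 byte(s))
  byte[5]=0x93 cont=1 payload=0x13=19: acc |= 19<<0 -> acc=19 shift=7
  byte[6]=0x5D cont=0 payload=0x5D=93: acc |= 93<<7 -> acc=11923 shift=14 [end]
Varint 5: bytes[5:7] = 93 5D -> value 11923 (2 byte(s))
  byte[7]=0x9B cont=1 payload=0x1B=27: acc |= 27<<0 -> acc=27 shift=7
  byte[8]=0xC5 cont=1 payload=0x45=69: acc |= 69<<7 -> acc=8859 shift=14
  byte[9]=0xF7 cont=1 payload=0x77=119: acc |= 119<<14 -> acc=1958555 shift=21
  byte[10]=0x23 cont=0 payload=0x23=35: acc |= 35<<21 -> acc=75358875 shift=28 [end]
Varint 6: bytes[7:11] = 9B C5 F7 23 -> value 75358875 (4 byte(s))
  byte[11]=0x39 cont=0 payload=0x39=57: acc |= 57<<0 -> acc=57 shift=7 [end]
Varint 7: bytes[11:12] = 39 -> value 57 (1 byte(s))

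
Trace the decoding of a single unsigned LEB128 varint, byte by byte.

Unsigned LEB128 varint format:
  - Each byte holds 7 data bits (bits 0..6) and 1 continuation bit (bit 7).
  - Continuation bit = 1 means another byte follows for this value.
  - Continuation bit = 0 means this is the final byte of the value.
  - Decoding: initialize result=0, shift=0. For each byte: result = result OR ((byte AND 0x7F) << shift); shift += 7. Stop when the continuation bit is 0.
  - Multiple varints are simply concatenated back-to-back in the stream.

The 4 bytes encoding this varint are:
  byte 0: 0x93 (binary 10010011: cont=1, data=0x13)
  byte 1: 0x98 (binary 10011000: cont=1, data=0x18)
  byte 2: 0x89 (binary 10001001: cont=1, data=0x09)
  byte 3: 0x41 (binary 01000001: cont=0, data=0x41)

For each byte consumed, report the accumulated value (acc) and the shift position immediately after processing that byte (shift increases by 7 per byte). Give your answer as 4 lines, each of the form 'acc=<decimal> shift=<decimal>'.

Answer: acc=19 shift=7
acc=3091 shift=14
acc=150547 shift=21
acc=136465427 shift=28

Derivation:
byte 0=0x93: payload=0x13=19, contrib = 19<<0 = 19; acc -> 19, shift -> 7
byte 1=0x98: payload=0x18=24, contrib = 24<<7 = 3072; acc -> 3091, shift -> 14
byte 2=0x89: payload=0x09=9, contrib = 9<<14 = 147456; acc -> 150547, shift -> 21
byte 3=0x41: payload=0x41=65, contrib = 65<<21 = 136314880; acc -> 136465427, shift -> 28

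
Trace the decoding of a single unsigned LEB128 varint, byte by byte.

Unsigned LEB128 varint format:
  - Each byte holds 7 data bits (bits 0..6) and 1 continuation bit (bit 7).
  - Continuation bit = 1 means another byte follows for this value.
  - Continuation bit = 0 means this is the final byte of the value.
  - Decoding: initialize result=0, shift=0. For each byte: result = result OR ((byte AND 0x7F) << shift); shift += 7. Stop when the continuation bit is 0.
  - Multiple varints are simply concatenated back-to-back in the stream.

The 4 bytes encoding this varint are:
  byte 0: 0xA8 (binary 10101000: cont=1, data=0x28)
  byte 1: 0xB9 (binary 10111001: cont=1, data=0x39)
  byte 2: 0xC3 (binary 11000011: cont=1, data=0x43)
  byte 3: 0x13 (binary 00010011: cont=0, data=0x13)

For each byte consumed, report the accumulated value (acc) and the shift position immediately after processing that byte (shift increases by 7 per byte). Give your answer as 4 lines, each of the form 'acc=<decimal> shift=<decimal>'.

byte 0=0xA8: payload=0x28=40, contrib = 40<<0 = 40; acc -> 40, shift -> 7
byte 1=0xB9: payload=0x39=57, contrib = 57<<7 = 7296; acc -> 7336, shift -> 14
byte 2=0xC3: payload=0x43=67, contrib = 67<<14 = 1097728; acc -> 1105064, shift -> 21
byte 3=0x13: payload=0x13=19, contrib = 19<<21 = 39845888; acc -> 40950952, shift -> 28

Answer: acc=40 shift=7
acc=7336 shift=14
acc=1105064 shift=21
acc=40950952 shift=28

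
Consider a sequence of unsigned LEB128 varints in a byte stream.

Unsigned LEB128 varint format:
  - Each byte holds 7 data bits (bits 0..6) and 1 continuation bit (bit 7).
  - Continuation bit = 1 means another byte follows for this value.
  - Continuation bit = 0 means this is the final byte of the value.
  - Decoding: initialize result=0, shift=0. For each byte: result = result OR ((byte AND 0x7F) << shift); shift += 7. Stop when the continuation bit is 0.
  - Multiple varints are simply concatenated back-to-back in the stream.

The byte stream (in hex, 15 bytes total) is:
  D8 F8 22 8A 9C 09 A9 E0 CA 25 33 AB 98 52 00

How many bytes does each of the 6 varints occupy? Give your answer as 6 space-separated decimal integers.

  byte[0]=0xD8 cont=1 payload=0x58=88: acc |= 88<<0 -> acc=88 shift=7
  byte[1]=0xF8 cont=1 payload=0x78=120: acc |= 120<<7 -> acc=15448 shift=14
  byte[2]=0x22 cont=0 payload=0x22=34: acc |= 34<<14 -> acc=572504 shift=21 [end]
Varint 1: bytes[0:3] = D8 F8 22 -> value 572504 (3 byte(s))
  byte[3]=0x8A cont=1 payload=0x0A=10: acc |= 10<<0 -> acc=10 shift=7
  byte[4]=0x9C cont=1 payload=0x1C=28: acc |= 28<<7 -> acc=3594 shift=14
  byte[5]=0x09 cont=0 payload=0x09=9: acc |= 9<<14 -> acc=151050 shift=21 [end]
Varint 2: bytes[3:6] = 8A 9C 09 -> value 151050 (3 byte(s))
  byte[6]=0xA9 cont=1 payload=0x29=41: acc |= 41<<0 -> acc=41 shift=7
  byte[7]=0xE0 cont=1 payload=0x60=96: acc |= 96<<7 -> acc=12329 shift=14
  byte[8]=0xCA cont=1 payload=0x4A=74: acc |= 74<<14 -> acc=1224745 shift=21
  byte[9]=0x25 cont=0 payload=0x25=37: acc |= 37<<21 -> acc=78819369 shift=28 [end]
Varint 3: bytes[6:10] = A9 E0 CA 25 -> value 78819369 (4 byte(s))
  byte[10]=0x33 cont=0 payload=0x33=51: acc |= 51<<0 -> acc=51 shift=7 [end]
Varint 4: bytes[10:11] = 33 -> value 51 (1 byte(s))
  byte[11]=0xAB cont=1 payload=0x2B=43: acc |= 43<<0 -> acc=43 shift=7
  byte[12]=0x98 cont=1 payload=0x18=24: acc |= 24<<7 -> acc=3115 shift=14
  byte[13]=0x52 cont=0 payload=0x52=82: acc |= 82<<14 -> acc=1346603 shift=21 [end]
Varint 5: bytes[11:14] = AB 98 52 -> value 1346603 (3 byte(s))
  byte[14]=0x00 cont=0 payload=0x00=0: acc |= 0<<0 -> acc=0 shift=7 [end]
Varint 6: bytes[14:15] = 00 -> value 0 (1 byte(s))

Answer: 3 3 4 1 3 1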